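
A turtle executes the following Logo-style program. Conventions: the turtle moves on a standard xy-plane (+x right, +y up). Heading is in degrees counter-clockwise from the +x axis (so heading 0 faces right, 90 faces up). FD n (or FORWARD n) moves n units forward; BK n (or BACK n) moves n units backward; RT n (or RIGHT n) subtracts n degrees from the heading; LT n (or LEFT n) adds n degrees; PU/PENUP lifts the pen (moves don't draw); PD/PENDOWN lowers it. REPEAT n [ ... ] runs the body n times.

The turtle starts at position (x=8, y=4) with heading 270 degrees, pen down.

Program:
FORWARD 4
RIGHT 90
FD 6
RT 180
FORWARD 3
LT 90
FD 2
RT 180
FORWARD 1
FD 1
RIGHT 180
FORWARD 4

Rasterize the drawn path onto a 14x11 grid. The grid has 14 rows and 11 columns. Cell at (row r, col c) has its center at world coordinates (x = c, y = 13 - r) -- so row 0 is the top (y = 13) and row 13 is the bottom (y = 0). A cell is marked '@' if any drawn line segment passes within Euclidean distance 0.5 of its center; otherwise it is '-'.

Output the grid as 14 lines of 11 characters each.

Segment 0: (8,4) -> (8,0)
Segment 1: (8,0) -> (2,0)
Segment 2: (2,0) -> (5,0)
Segment 3: (5,0) -> (5,2)
Segment 4: (5,2) -> (5,1)
Segment 5: (5,1) -> (5,0)
Segment 6: (5,0) -> (5,4)

Answer: -----------
-----------
-----------
-----------
-----------
-----------
-----------
-----------
-----------
-----@--@--
-----@--@--
-----@--@--
-----@--@--
--@@@@@@@--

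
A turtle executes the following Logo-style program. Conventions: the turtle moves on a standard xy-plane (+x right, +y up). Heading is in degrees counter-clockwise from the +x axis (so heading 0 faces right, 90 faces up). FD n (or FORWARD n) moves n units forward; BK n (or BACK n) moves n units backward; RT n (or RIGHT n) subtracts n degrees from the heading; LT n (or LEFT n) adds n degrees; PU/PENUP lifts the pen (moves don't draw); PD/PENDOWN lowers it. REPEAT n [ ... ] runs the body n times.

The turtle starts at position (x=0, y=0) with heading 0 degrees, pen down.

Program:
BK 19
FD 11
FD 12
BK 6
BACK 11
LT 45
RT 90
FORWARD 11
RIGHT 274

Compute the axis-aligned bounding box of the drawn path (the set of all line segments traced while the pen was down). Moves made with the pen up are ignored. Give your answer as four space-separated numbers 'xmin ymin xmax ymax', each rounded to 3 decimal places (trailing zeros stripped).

Executing turtle program step by step:
Start: pos=(0,0), heading=0, pen down
BK 19: (0,0) -> (-19,0) [heading=0, draw]
FD 11: (-19,0) -> (-8,0) [heading=0, draw]
FD 12: (-8,0) -> (4,0) [heading=0, draw]
BK 6: (4,0) -> (-2,0) [heading=0, draw]
BK 11: (-2,0) -> (-13,0) [heading=0, draw]
LT 45: heading 0 -> 45
RT 90: heading 45 -> 315
FD 11: (-13,0) -> (-5.222,-7.778) [heading=315, draw]
RT 274: heading 315 -> 41
Final: pos=(-5.222,-7.778), heading=41, 6 segment(s) drawn

Segment endpoints: x in {-19, -13, -8, -5.222, -2, 0, 4}, y in {-7.778, 0}
xmin=-19, ymin=-7.778, xmax=4, ymax=0

Answer: -19 -7.778 4 0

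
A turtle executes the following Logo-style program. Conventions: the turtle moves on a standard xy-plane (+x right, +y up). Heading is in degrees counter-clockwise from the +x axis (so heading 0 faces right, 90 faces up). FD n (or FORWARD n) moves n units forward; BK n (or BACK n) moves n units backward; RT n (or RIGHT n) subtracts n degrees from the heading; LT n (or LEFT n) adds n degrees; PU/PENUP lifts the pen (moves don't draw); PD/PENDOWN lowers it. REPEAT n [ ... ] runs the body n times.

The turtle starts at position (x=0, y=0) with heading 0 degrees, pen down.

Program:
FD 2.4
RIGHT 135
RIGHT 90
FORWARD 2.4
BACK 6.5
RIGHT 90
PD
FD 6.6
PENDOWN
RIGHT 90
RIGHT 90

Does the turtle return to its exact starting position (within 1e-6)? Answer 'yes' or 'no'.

Answer: no

Derivation:
Executing turtle program step by step:
Start: pos=(0,0), heading=0, pen down
FD 2.4: (0,0) -> (2.4,0) [heading=0, draw]
RT 135: heading 0 -> 225
RT 90: heading 225 -> 135
FD 2.4: (2.4,0) -> (0.703,1.697) [heading=135, draw]
BK 6.5: (0.703,1.697) -> (5.299,-2.899) [heading=135, draw]
RT 90: heading 135 -> 45
PD: pen down
FD 6.6: (5.299,-2.899) -> (9.966,1.768) [heading=45, draw]
PD: pen down
RT 90: heading 45 -> 315
RT 90: heading 315 -> 225
Final: pos=(9.966,1.768), heading=225, 4 segment(s) drawn

Start position: (0, 0)
Final position: (9.966, 1.768)
Distance = 10.122; >= 1e-6 -> NOT closed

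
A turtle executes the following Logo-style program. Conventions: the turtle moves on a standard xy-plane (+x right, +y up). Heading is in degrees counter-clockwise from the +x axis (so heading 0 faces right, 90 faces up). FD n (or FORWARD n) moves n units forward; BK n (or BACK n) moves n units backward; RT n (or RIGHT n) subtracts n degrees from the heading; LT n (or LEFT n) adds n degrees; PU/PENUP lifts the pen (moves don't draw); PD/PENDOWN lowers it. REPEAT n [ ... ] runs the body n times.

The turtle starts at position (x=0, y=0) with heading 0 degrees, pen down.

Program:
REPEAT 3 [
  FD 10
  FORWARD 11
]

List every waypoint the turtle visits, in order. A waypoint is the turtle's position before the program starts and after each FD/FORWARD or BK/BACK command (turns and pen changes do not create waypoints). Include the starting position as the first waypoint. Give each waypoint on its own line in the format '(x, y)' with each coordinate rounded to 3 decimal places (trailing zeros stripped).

Executing turtle program step by step:
Start: pos=(0,0), heading=0, pen down
REPEAT 3 [
  -- iteration 1/3 --
  FD 10: (0,0) -> (10,0) [heading=0, draw]
  FD 11: (10,0) -> (21,0) [heading=0, draw]
  -- iteration 2/3 --
  FD 10: (21,0) -> (31,0) [heading=0, draw]
  FD 11: (31,0) -> (42,0) [heading=0, draw]
  -- iteration 3/3 --
  FD 10: (42,0) -> (52,0) [heading=0, draw]
  FD 11: (52,0) -> (63,0) [heading=0, draw]
]
Final: pos=(63,0), heading=0, 6 segment(s) drawn
Waypoints (7 total):
(0, 0)
(10, 0)
(21, 0)
(31, 0)
(42, 0)
(52, 0)
(63, 0)

Answer: (0, 0)
(10, 0)
(21, 0)
(31, 0)
(42, 0)
(52, 0)
(63, 0)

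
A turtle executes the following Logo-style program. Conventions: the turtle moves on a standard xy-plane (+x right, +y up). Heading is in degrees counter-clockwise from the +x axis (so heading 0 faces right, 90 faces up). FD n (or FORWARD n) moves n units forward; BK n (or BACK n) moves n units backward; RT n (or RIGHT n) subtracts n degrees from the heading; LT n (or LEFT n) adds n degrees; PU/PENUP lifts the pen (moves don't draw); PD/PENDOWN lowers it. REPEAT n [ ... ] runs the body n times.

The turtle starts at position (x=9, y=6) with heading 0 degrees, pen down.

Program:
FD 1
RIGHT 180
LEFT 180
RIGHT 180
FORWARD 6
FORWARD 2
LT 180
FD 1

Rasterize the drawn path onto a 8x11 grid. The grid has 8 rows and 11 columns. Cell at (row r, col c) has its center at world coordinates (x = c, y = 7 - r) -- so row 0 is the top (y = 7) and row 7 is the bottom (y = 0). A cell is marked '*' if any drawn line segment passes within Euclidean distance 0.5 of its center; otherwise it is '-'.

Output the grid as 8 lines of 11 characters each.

Answer: -----------
--*********
-----------
-----------
-----------
-----------
-----------
-----------

Derivation:
Segment 0: (9,6) -> (10,6)
Segment 1: (10,6) -> (4,6)
Segment 2: (4,6) -> (2,6)
Segment 3: (2,6) -> (3,6)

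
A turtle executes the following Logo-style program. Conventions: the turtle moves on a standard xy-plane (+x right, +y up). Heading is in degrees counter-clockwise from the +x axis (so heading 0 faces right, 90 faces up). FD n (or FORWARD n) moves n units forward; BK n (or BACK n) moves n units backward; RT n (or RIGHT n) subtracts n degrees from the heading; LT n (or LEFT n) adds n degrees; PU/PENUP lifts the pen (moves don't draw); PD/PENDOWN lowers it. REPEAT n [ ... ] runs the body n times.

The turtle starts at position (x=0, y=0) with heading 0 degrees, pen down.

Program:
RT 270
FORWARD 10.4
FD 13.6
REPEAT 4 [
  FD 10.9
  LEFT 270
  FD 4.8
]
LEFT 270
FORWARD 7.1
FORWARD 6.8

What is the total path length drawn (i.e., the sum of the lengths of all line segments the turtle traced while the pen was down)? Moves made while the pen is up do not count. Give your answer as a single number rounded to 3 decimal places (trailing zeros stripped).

Answer: 100.7

Derivation:
Executing turtle program step by step:
Start: pos=(0,0), heading=0, pen down
RT 270: heading 0 -> 90
FD 10.4: (0,0) -> (0,10.4) [heading=90, draw]
FD 13.6: (0,10.4) -> (0,24) [heading=90, draw]
REPEAT 4 [
  -- iteration 1/4 --
  FD 10.9: (0,24) -> (0,34.9) [heading=90, draw]
  LT 270: heading 90 -> 0
  FD 4.8: (0,34.9) -> (4.8,34.9) [heading=0, draw]
  -- iteration 2/4 --
  FD 10.9: (4.8,34.9) -> (15.7,34.9) [heading=0, draw]
  LT 270: heading 0 -> 270
  FD 4.8: (15.7,34.9) -> (15.7,30.1) [heading=270, draw]
  -- iteration 3/4 --
  FD 10.9: (15.7,30.1) -> (15.7,19.2) [heading=270, draw]
  LT 270: heading 270 -> 180
  FD 4.8: (15.7,19.2) -> (10.9,19.2) [heading=180, draw]
  -- iteration 4/4 --
  FD 10.9: (10.9,19.2) -> (0,19.2) [heading=180, draw]
  LT 270: heading 180 -> 90
  FD 4.8: (0,19.2) -> (0,24) [heading=90, draw]
]
LT 270: heading 90 -> 0
FD 7.1: (0,24) -> (7.1,24) [heading=0, draw]
FD 6.8: (7.1,24) -> (13.9,24) [heading=0, draw]
Final: pos=(13.9,24), heading=0, 12 segment(s) drawn

Segment lengths:
  seg 1: (0,0) -> (0,10.4), length = 10.4
  seg 2: (0,10.4) -> (0,24), length = 13.6
  seg 3: (0,24) -> (0,34.9), length = 10.9
  seg 4: (0,34.9) -> (4.8,34.9), length = 4.8
  seg 5: (4.8,34.9) -> (15.7,34.9), length = 10.9
  seg 6: (15.7,34.9) -> (15.7,30.1), length = 4.8
  seg 7: (15.7,30.1) -> (15.7,19.2), length = 10.9
  seg 8: (15.7,19.2) -> (10.9,19.2), length = 4.8
  seg 9: (10.9,19.2) -> (0,19.2), length = 10.9
  seg 10: (0,19.2) -> (0,24), length = 4.8
  seg 11: (0,24) -> (7.1,24), length = 7.1
  seg 12: (7.1,24) -> (13.9,24), length = 6.8
Total = 100.7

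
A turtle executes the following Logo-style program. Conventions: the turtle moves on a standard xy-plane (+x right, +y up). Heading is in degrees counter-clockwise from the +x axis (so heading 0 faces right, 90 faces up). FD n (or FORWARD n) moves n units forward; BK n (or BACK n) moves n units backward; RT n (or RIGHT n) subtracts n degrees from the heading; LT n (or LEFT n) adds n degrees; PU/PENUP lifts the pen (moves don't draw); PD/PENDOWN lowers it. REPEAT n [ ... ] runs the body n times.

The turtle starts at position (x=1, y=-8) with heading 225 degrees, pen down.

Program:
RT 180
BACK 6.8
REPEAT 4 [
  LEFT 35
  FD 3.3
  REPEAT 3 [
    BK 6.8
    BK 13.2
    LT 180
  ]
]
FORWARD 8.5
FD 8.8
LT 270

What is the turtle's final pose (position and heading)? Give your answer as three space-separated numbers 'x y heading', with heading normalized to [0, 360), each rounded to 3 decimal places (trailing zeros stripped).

Executing turtle program step by step:
Start: pos=(1,-8), heading=225, pen down
RT 180: heading 225 -> 45
BK 6.8: (1,-8) -> (-3.808,-12.808) [heading=45, draw]
REPEAT 4 [
  -- iteration 1/4 --
  LT 35: heading 45 -> 80
  FD 3.3: (-3.808,-12.808) -> (-3.235,-9.558) [heading=80, draw]
  REPEAT 3 [
    -- iteration 1/3 --
    BK 6.8: (-3.235,-9.558) -> (-4.416,-16.255) [heading=80, draw]
    BK 13.2: (-4.416,-16.255) -> (-6.708,-29.255) [heading=80, draw]
    LT 180: heading 80 -> 260
    -- iteration 2/3 --
    BK 6.8: (-6.708,-29.255) -> (-5.527,-22.558) [heading=260, draw]
    BK 13.2: (-5.527,-22.558) -> (-3.235,-9.558) [heading=260, draw]
    LT 180: heading 260 -> 80
    -- iteration 3/3 --
    BK 6.8: (-3.235,-9.558) -> (-4.416,-16.255) [heading=80, draw]
    BK 13.2: (-4.416,-16.255) -> (-6.708,-29.255) [heading=80, draw]
    LT 180: heading 80 -> 260
  ]
  -- iteration 2/4 --
  LT 35: heading 260 -> 295
  FD 3.3: (-6.708,-29.255) -> (-5.314,-32.245) [heading=295, draw]
  REPEAT 3 [
    -- iteration 1/3 --
    BK 6.8: (-5.314,-32.245) -> (-8.187,-26.083) [heading=295, draw]
    BK 13.2: (-8.187,-26.083) -> (-13.766,-14.119) [heading=295, draw]
    LT 180: heading 295 -> 115
    -- iteration 2/3 --
    BK 6.8: (-13.766,-14.119) -> (-10.892,-20.282) [heading=115, draw]
    BK 13.2: (-10.892,-20.282) -> (-5.314,-32.245) [heading=115, draw]
    LT 180: heading 115 -> 295
    -- iteration 3/3 --
    BK 6.8: (-5.314,-32.245) -> (-8.187,-26.083) [heading=295, draw]
    BK 13.2: (-8.187,-26.083) -> (-13.766,-14.119) [heading=295, draw]
    LT 180: heading 295 -> 115
  ]
  -- iteration 3/4 --
  LT 35: heading 115 -> 150
  FD 3.3: (-13.766,-14.119) -> (-16.624,-12.469) [heading=150, draw]
  REPEAT 3 [
    -- iteration 1/3 --
    BK 6.8: (-16.624,-12.469) -> (-10.735,-15.869) [heading=150, draw]
    BK 13.2: (-10.735,-15.869) -> (0.697,-22.469) [heading=150, draw]
    LT 180: heading 150 -> 330
    -- iteration 2/3 --
    BK 6.8: (0.697,-22.469) -> (-5.192,-19.069) [heading=330, draw]
    BK 13.2: (-5.192,-19.069) -> (-16.624,-12.469) [heading=330, draw]
    LT 180: heading 330 -> 150
    -- iteration 3/3 --
    BK 6.8: (-16.624,-12.469) -> (-10.735,-15.869) [heading=150, draw]
    BK 13.2: (-10.735,-15.869) -> (0.697,-22.469) [heading=150, draw]
    LT 180: heading 150 -> 330
  ]
  -- iteration 4/4 --
  LT 35: heading 330 -> 5
  FD 3.3: (0.697,-22.469) -> (3.984,-22.182) [heading=5, draw]
  REPEAT 3 [
    -- iteration 1/3 --
    BK 6.8: (3.984,-22.182) -> (-2.79,-22.774) [heading=5, draw]
    BK 13.2: (-2.79,-22.774) -> (-15.94,-23.925) [heading=5, draw]
    LT 180: heading 5 -> 185
    -- iteration 2/3 --
    BK 6.8: (-15.94,-23.925) -> (-9.166,-23.332) [heading=185, draw]
    BK 13.2: (-9.166,-23.332) -> (3.984,-22.182) [heading=185, draw]
    LT 180: heading 185 -> 5
    -- iteration 3/3 --
    BK 6.8: (3.984,-22.182) -> (-2.79,-22.774) [heading=5, draw]
    BK 13.2: (-2.79,-22.774) -> (-15.94,-23.925) [heading=5, draw]
    LT 180: heading 5 -> 185
  ]
]
FD 8.5: (-15.94,-23.925) -> (-24.407,-24.666) [heading=185, draw]
FD 8.8: (-24.407,-24.666) -> (-33.174,-25.433) [heading=185, draw]
LT 270: heading 185 -> 95
Final: pos=(-33.174,-25.433), heading=95, 31 segment(s) drawn

Answer: -33.174 -25.433 95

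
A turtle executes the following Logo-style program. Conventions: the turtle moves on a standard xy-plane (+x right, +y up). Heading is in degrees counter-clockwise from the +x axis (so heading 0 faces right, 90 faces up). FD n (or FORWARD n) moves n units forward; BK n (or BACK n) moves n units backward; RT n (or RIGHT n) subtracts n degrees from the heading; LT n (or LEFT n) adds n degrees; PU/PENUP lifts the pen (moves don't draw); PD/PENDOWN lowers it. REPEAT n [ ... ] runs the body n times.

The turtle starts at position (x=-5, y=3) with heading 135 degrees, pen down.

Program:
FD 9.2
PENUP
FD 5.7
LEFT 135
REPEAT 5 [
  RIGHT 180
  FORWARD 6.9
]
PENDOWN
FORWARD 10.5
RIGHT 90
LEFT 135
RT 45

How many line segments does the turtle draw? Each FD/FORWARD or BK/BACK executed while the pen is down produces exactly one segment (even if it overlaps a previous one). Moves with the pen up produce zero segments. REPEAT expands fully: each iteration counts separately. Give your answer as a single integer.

Answer: 2

Derivation:
Executing turtle program step by step:
Start: pos=(-5,3), heading=135, pen down
FD 9.2: (-5,3) -> (-11.505,9.505) [heading=135, draw]
PU: pen up
FD 5.7: (-11.505,9.505) -> (-15.536,13.536) [heading=135, move]
LT 135: heading 135 -> 270
REPEAT 5 [
  -- iteration 1/5 --
  RT 180: heading 270 -> 90
  FD 6.9: (-15.536,13.536) -> (-15.536,20.436) [heading=90, move]
  -- iteration 2/5 --
  RT 180: heading 90 -> 270
  FD 6.9: (-15.536,20.436) -> (-15.536,13.536) [heading=270, move]
  -- iteration 3/5 --
  RT 180: heading 270 -> 90
  FD 6.9: (-15.536,13.536) -> (-15.536,20.436) [heading=90, move]
  -- iteration 4/5 --
  RT 180: heading 90 -> 270
  FD 6.9: (-15.536,20.436) -> (-15.536,13.536) [heading=270, move]
  -- iteration 5/5 --
  RT 180: heading 270 -> 90
  FD 6.9: (-15.536,13.536) -> (-15.536,20.436) [heading=90, move]
]
PD: pen down
FD 10.5: (-15.536,20.436) -> (-15.536,30.936) [heading=90, draw]
RT 90: heading 90 -> 0
LT 135: heading 0 -> 135
RT 45: heading 135 -> 90
Final: pos=(-15.536,30.936), heading=90, 2 segment(s) drawn
Segments drawn: 2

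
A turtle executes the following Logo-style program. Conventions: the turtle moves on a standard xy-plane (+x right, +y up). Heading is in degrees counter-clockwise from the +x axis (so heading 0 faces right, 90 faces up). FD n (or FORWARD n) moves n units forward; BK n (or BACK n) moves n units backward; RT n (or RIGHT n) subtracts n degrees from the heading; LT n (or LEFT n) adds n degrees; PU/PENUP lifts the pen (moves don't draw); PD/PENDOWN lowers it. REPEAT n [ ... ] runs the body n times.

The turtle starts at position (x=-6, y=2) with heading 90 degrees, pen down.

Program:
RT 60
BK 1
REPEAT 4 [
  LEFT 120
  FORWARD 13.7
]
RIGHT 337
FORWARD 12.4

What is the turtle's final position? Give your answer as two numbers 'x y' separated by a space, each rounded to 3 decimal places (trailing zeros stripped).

Executing turtle program step by step:
Start: pos=(-6,2), heading=90, pen down
RT 60: heading 90 -> 30
BK 1: (-6,2) -> (-6.866,1.5) [heading=30, draw]
REPEAT 4 [
  -- iteration 1/4 --
  LT 120: heading 30 -> 150
  FD 13.7: (-6.866,1.5) -> (-18.731,8.35) [heading=150, draw]
  -- iteration 2/4 --
  LT 120: heading 150 -> 270
  FD 13.7: (-18.731,8.35) -> (-18.731,-5.35) [heading=270, draw]
  -- iteration 3/4 --
  LT 120: heading 270 -> 30
  FD 13.7: (-18.731,-5.35) -> (-6.866,1.5) [heading=30, draw]
  -- iteration 4/4 --
  LT 120: heading 30 -> 150
  FD 13.7: (-6.866,1.5) -> (-18.731,8.35) [heading=150, draw]
]
RT 337: heading 150 -> 173
FD 12.4: (-18.731,8.35) -> (-31.038,9.861) [heading=173, draw]
Final: pos=(-31.038,9.861), heading=173, 6 segment(s) drawn

Answer: -31.038 9.861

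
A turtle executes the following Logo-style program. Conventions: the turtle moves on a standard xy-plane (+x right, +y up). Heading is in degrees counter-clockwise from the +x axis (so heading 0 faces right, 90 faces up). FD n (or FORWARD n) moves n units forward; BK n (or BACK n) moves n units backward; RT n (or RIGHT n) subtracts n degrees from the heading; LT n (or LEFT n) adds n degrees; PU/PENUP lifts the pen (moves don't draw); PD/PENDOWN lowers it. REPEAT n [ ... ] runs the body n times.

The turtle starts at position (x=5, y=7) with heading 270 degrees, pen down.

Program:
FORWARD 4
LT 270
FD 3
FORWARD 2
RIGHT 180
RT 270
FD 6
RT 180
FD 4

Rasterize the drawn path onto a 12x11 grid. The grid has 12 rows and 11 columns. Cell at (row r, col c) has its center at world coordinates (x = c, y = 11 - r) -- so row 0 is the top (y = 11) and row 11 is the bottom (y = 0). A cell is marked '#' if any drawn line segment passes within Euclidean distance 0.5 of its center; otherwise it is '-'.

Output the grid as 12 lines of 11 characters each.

Answer: -----------
-----------
#----------
#----------
#----#-----
#----#-----
#----#-----
#----#-----
######-----
-----------
-----------
-----------

Derivation:
Segment 0: (5,7) -> (5,3)
Segment 1: (5,3) -> (2,3)
Segment 2: (2,3) -> (-0,3)
Segment 3: (-0,3) -> (-0,9)
Segment 4: (-0,9) -> (-0,5)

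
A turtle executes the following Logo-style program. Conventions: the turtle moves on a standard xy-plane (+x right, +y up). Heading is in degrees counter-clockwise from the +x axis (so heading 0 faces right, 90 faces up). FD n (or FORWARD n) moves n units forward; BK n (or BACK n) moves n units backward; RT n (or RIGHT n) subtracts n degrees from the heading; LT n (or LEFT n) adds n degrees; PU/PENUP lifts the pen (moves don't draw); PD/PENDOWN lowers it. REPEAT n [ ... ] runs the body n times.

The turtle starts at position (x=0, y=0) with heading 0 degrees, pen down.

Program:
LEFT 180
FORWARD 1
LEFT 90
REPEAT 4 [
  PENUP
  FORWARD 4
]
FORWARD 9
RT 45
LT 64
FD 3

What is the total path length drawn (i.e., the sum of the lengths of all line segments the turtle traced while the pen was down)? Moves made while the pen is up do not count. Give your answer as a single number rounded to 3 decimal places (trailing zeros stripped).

Answer: 1

Derivation:
Executing turtle program step by step:
Start: pos=(0,0), heading=0, pen down
LT 180: heading 0 -> 180
FD 1: (0,0) -> (-1,0) [heading=180, draw]
LT 90: heading 180 -> 270
REPEAT 4 [
  -- iteration 1/4 --
  PU: pen up
  FD 4: (-1,0) -> (-1,-4) [heading=270, move]
  -- iteration 2/4 --
  PU: pen up
  FD 4: (-1,-4) -> (-1,-8) [heading=270, move]
  -- iteration 3/4 --
  PU: pen up
  FD 4: (-1,-8) -> (-1,-12) [heading=270, move]
  -- iteration 4/4 --
  PU: pen up
  FD 4: (-1,-12) -> (-1,-16) [heading=270, move]
]
FD 9: (-1,-16) -> (-1,-25) [heading=270, move]
RT 45: heading 270 -> 225
LT 64: heading 225 -> 289
FD 3: (-1,-25) -> (-0.023,-27.837) [heading=289, move]
Final: pos=(-0.023,-27.837), heading=289, 1 segment(s) drawn

Segment lengths:
  seg 1: (0,0) -> (-1,0), length = 1
Total = 1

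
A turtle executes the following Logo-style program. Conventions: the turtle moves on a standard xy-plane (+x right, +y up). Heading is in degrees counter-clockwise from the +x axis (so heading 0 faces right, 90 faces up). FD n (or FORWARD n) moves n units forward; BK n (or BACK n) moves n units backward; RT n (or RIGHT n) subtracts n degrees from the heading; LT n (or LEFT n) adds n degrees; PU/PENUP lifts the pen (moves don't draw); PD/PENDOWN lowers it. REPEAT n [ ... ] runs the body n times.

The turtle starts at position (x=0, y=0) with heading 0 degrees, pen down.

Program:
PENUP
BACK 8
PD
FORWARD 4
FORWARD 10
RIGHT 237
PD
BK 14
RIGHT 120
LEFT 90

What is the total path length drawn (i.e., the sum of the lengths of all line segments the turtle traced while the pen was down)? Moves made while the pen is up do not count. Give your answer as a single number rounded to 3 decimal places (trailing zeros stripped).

Answer: 28

Derivation:
Executing turtle program step by step:
Start: pos=(0,0), heading=0, pen down
PU: pen up
BK 8: (0,0) -> (-8,0) [heading=0, move]
PD: pen down
FD 4: (-8,0) -> (-4,0) [heading=0, draw]
FD 10: (-4,0) -> (6,0) [heading=0, draw]
RT 237: heading 0 -> 123
PD: pen down
BK 14: (6,0) -> (13.625,-11.741) [heading=123, draw]
RT 120: heading 123 -> 3
LT 90: heading 3 -> 93
Final: pos=(13.625,-11.741), heading=93, 3 segment(s) drawn

Segment lengths:
  seg 1: (-8,0) -> (-4,0), length = 4
  seg 2: (-4,0) -> (6,0), length = 10
  seg 3: (6,0) -> (13.625,-11.741), length = 14
Total = 28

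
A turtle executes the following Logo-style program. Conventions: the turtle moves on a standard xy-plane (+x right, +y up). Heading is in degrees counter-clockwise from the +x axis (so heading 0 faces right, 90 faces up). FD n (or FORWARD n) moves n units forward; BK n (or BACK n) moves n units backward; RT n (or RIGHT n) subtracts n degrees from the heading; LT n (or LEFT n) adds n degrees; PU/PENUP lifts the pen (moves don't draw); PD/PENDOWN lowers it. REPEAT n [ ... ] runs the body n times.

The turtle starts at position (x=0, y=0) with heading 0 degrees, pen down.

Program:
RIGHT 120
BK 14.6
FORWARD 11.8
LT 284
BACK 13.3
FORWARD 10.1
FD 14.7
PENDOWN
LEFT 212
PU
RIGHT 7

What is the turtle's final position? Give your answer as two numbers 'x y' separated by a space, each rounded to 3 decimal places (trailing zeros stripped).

Executing turtle program step by step:
Start: pos=(0,0), heading=0, pen down
RT 120: heading 0 -> 240
BK 14.6: (0,0) -> (7.3,12.644) [heading=240, draw]
FD 11.8: (7.3,12.644) -> (1.4,2.425) [heading=240, draw]
LT 284: heading 240 -> 164
BK 13.3: (1.4,2.425) -> (14.185,-1.241) [heading=164, draw]
FD 10.1: (14.185,-1.241) -> (4.476,1.543) [heading=164, draw]
FD 14.7: (4.476,1.543) -> (-9.655,5.595) [heading=164, draw]
PD: pen down
LT 212: heading 164 -> 16
PU: pen up
RT 7: heading 16 -> 9
Final: pos=(-9.655,5.595), heading=9, 5 segment(s) drawn

Answer: -9.655 5.595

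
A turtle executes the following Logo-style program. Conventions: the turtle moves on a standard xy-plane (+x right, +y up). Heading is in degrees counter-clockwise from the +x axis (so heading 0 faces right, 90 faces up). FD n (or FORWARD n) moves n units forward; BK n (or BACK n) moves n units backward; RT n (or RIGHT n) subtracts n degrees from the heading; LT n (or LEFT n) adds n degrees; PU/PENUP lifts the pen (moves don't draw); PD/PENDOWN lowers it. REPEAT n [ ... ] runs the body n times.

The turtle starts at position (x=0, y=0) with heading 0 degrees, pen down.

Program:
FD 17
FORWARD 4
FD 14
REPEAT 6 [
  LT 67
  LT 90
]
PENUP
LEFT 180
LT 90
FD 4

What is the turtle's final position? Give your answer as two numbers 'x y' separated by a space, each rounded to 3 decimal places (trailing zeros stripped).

Executing turtle program step by step:
Start: pos=(0,0), heading=0, pen down
FD 17: (0,0) -> (17,0) [heading=0, draw]
FD 4: (17,0) -> (21,0) [heading=0, draw]
FD 14: (21,0) -> (35,0) [heading=0, draw]
REPEAT 6 [
  -- iteration 1/6 --
  LT 67: heading 0 -> 67
  LT 90: heading 67 -> 157
  -- iteration 2/6 --
  LT 67: heading 157 -> 224
  LT 90: heading 224 -> 314
  -- iteration 3/6 --
  LT 67: heading 314 -> 21
  LT 90: heading 21 -> 111
  -- iteration 4/6 --
  LT 67: heading 111 -> 178
  LT 90: heading 178 -> 268
  -- iteration 5/6 --
  LT 67: heading 268 -> 335
  LT 90: heading 335 -> 65
  -- iteration 6/6 --
  LT 67: heading 65 -> 132
  LT 90: heading 132 -> 222
]
PU: pen up
LT 180: heading 222 -> 42
LT 90: heading 42 -> 132
FD 4: (35,0) -> (32.323,2.973) [heading=132, move]
Final: pos=(32.323,2.973), heading=132, 3 segment(s) drawn

Answer: 32.323 2.973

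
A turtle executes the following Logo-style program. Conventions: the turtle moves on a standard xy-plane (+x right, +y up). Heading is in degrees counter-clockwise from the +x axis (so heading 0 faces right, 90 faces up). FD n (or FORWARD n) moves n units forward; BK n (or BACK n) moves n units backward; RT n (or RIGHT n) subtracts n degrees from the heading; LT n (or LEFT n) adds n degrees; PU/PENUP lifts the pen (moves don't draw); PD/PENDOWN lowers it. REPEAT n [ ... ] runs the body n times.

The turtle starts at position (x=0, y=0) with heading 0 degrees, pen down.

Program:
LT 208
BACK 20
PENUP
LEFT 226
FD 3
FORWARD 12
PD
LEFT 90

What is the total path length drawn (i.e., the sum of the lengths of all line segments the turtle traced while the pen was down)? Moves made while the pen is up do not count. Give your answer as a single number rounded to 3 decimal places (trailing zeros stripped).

Executing turtle program step by step:
Start: pos=(0,0), heading=0, pen down
LT 208: heading 0 -> 208
BK 20: (0,0) -> (17.659,9.389) [heading=208, draw]
PU: pen up
LT 226: heading 208 -> 74
FD 3: (17.659,9.389) -> (18.486,12.273) [heading=74, move]
FD 12: (18.486,12.273) -> (21.794,23.808) [heading=74, move]
PD: pen down
LT 90: heading 74 -> 164
Final: pos=(21.794,23.808), heading=164, 1 segment(s) drawn

Segment lengths:
  seg 1: (0,0) -> (17.659,9.389), length = 20
Total = 20

Answer: 20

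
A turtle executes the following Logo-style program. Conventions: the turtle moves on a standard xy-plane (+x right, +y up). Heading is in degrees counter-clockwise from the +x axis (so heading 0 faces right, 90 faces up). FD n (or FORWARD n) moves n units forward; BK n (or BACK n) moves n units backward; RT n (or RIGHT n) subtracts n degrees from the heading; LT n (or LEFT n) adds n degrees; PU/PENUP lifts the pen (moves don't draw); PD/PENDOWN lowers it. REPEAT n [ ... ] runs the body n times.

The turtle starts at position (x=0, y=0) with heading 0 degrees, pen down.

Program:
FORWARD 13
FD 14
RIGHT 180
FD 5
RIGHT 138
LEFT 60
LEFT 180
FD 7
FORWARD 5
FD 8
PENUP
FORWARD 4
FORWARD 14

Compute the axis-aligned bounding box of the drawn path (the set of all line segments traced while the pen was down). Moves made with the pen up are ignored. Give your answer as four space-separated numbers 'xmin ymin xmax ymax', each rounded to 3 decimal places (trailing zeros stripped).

Answer: 0 -19.563 27 0

Derivation:
Executing turtle program step by step:
Start: pos=(0,0), heading=0, pen down
FD 13: (0,0) -> (13,0) [heading=0, draw]
FD 14: (13,0) -> (27,0) [heading=0, draw]
RT 180: heading 0 -> 180
FD 5: (27,0) -> (22,0) [heading=180, draw]
RT 138: heading 180 -> 42
LT 60: heading 42 -> 102
LT 180: heading 102 -> 282
FD 7: (22,0) -> (23.455,-6.847) [heading=282, draw]
FD 5: (23.455,-6.847) -> (24.495,-11.738) [heading=282, draw]
FD 8: (24.495,-11.738) -> (26.158,-19.563) [heading=282, draw]
PU: pen up
FD 4: (26.158,-19.563) -> (26.99,-23.476) [heading=282, move]
FD 14: (26.99,-23.476) -> (29.901,-37.17) [heading=282, move]
Final: pos=(29.901,-37.17), heading=282, 6 segment(s) drawn

Segment endpoints: x in {0, 13, 22, 23.455, 24.495, 26.158, 27}, y in {-19.563, -11.738, -6.847, 0, 0}
xmin=0, ymin=-19.563, xmax=27, ymax=0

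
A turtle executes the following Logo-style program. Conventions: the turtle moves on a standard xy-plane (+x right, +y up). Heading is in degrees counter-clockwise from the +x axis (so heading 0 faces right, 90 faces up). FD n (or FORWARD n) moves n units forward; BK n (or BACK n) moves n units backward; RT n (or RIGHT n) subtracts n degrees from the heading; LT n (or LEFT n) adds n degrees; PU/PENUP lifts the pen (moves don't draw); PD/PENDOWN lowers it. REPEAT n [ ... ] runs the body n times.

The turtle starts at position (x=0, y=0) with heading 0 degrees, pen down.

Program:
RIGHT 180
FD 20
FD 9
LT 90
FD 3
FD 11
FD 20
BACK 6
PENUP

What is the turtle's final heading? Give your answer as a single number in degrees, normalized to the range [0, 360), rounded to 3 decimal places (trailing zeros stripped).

Executing turtle program step by step:
Start: pos=(0,0), heading=0, pen down
RT 180: heading 0 -> 180
FD 20: (0,0) -> (-20,0) [heading=180, draw]
FD 9: (-20,0) -> (-29,0) [heading=180, draw]
LT 90: heading 180 -> 270
FD 3: (-29,0) -> (-29,-3) [heading=270, draw]
FD 11: (-29,-3) -> (-29,-14) [heading=270, draw]
FD 20: (-29,-14) -> (-29,-34) [heading=270, draw]
BK 6: (-29,-34) -> (-29,-28) [heading=270, draw]
PU: pen up
Final: pos=(-29,-28), heading=270, 6 segment(s) drawn

Answer: 270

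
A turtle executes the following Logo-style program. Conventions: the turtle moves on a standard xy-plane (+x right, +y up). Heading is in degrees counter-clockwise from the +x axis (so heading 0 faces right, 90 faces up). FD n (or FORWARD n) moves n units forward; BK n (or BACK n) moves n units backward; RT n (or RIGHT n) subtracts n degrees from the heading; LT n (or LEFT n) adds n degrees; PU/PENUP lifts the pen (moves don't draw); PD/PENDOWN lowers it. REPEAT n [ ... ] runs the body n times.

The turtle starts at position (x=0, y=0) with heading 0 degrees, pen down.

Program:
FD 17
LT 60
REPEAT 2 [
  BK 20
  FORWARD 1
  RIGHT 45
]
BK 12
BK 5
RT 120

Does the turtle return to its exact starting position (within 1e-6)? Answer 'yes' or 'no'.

Executing turtle program step by step:
Start: pos=(0,0), heading=0, pen down
FD 17: (0,0) -> (17,0) [heading=0, draw]
LT 60: heading 0 -> 60
REPEAT 2 [
  -- iteration 1/2 --
  BK 20: (17,0) -> (7,-17.321) [heading=60, draw]
  FD 1: (7,-17.321) -> (7.5,-16.454) [heading=60, draw]
  RT 45: heading 60 -> 15
  -- iteration 2/2 --
  BK 20: (7.5,-16.454) -> (-11.819,-21.631) [heading=15, draw]
  FD 1: (-11.819,-21.631) -> (-10.853,-21.372) [heading=15, draw]
  RT 45: heading 15 -> 330
]
BK 12: (-10.853,-21.372) -> (-21.245,-15.372) [heading=330, draw]
BK 5: (-21.245,-15.372) -> (-25.575,-12.872) [heading=330, draw]
RT 120: heading 330 -> 210
Final: pos=(-25.575,-12.872), heading=210, 7 segment(s) drawn

Start position: (0, 0)
Final position: (-25.575, -12.872)
Distance = 28.632; >= 1e-6 -> NOT closed

Answer: no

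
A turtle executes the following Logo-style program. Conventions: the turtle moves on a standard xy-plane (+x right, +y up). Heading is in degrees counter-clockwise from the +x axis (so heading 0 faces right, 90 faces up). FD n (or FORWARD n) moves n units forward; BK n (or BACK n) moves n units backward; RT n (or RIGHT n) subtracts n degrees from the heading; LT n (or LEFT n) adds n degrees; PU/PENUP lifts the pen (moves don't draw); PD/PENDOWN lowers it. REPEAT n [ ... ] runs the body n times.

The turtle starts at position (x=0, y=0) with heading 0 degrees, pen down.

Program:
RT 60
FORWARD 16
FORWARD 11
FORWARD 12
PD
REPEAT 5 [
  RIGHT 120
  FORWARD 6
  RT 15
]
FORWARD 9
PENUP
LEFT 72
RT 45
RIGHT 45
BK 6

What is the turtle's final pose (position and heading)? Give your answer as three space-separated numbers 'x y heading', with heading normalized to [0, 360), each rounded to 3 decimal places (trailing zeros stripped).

Answer: 23.161 -30.351 327

Derivation:
Executing turtle program step by step:
Start: pos=(0,0), heading=0, pen down
RT 60: heading 0 -> 300
FD 16: (0,0) -> (8,-13.856) [heading=300, draw]
FD 11: (8,-13.856) -> (13.5,-23.383) [heading=300, draw]
FD 12: (13.5,-23.383) -> (19.5,-33.775) [heading=300, draw]
PD: pen down
REPEAT 5 [
  -- iteration 1/5 --
  RT 120: heading 300 -> 180
  FD 6: (19.5,-33.775) -> (13.5,-33.775) [heading=180, draw]
  RT 15: heading 180 -> 165
  -- iteration 2/5 --
  RT 120: heading 165 -> 45
  FD 6: (13.5,-33.775) -> (17.743,-29.532) [heading=45, draw]
  RT 15: heading 45 -> 30
  -- iteration 3/5 --
  RT 120: heading 30 -> 270
  FD 6: (17.743,-29.532) -> (17.743,-35.532) [heading=270, draw]
  RT 15: heading 270 -> 255
  -- iteration 4/5 --
  RT 120: heading 255 -> 135
  FD 6: (17.743,-35.532) -> (13.5,-31.29) [heading=135, draw]
  RT 15: heading 135 -> 120
  -- iteration 5/5 --
  RT 120: heading 120 -> 0
  FD 6: (13.5,-31.29) -> (19.5,-31.29) [heading=0, draw]
  RT 15: heading 0 -> 345
]
FD 9: (19.5,-31.29) -> (28.193,-33.619) [heading=345, draw]
PU: pen up
LT 72: heading 345 -> 57
RT 45: heading 57 -> 12
RT 45: heading 12 -> 327
BK 6: (28.193,-33.619) -> (23.161,-30.351) [heading=327, move]
Final: pos=(23.161,-30.351), heading=327, 9 segment(s) drawn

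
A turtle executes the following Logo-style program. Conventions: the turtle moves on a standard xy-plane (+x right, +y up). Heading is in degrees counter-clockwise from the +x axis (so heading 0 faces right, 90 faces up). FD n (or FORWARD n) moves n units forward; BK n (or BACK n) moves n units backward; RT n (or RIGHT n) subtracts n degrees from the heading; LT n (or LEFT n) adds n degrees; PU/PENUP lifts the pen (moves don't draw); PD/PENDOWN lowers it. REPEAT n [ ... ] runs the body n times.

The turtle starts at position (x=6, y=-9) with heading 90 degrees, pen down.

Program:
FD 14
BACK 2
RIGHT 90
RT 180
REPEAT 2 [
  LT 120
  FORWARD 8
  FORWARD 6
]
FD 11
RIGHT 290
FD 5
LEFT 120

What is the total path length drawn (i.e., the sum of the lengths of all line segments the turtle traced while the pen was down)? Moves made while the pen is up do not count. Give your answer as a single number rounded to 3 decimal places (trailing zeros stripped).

Answer: 60

Derivation:
Executing turtle program step by step:
Start: pos=(6,-9), heading=90, pen down
FD 14: (6,-9) -> (6,5) [heading=90, draw]
BK 2: (6,5) -> (6,3) [heading=90, draw]
RT 90: heading 90 -> 0
RT 180: heading 0 -> 180
REPEAT 2 [
  -- iteration 1/2 --
  LT 120: heading 180 -> 300
  FD 8: (6,3) -> (10,-3.928) [heading=300, draw]
  FD 6: (10,-3.928) -> (13,-9.124) [heading=300, draw]
  -- iteration 2/2 --
  LT 120: heading 300 -> 60
  FD 8: (13,-9.124) -> (17,-2.196) [heading=60, draw]
  FD 6: (17,-2.196) -> (20,3) [heading=60, draw]
]
FD 11: (20,3) -> (25.5,12.526) [heading=60, draw]
RT 290: heading 60 -> 130
FD 5: (25.5,12.526) -> (22.286,16.357) [heading=130, draw]
LT 120: heading 130 -> 250
Final: pos=(22.286,16.357), heading=250, 8 segment(s) drawn

Segment lengths:
  seg 1: (6,-9) -> (6,5), length = 14
  seg 2: (6,5) -> (6,3), length = 2
  seg 3: (6,3) -> (10,-3.928), length = 8
  seg 4: (10,-3.928) -> (13,-9.124), length = 6
  seg 5: (13,-9.124) -> (17,-2.196), length = 8
  seg 6: (17,-2.196) -> (20,3), length = 6
  seg 7: (20,3) -> (25.5,12.526), length = 11
  seg 8: (25.5,12.526) -> (22.286,16.357), length = 5
Total = 60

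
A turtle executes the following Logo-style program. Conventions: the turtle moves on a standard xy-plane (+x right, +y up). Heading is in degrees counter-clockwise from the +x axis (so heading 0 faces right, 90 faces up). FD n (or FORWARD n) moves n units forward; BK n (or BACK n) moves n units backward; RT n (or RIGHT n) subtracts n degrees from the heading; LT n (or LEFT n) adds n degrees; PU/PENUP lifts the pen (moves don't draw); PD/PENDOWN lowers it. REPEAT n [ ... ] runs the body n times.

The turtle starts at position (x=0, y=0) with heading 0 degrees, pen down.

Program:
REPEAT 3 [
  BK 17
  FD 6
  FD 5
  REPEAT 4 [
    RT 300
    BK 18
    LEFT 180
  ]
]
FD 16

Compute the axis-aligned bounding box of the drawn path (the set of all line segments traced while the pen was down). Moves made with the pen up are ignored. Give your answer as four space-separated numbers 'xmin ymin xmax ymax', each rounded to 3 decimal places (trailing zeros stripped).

Answer: -24 -15.588 16 5.196

Derivation:
Executing turtle program step by step:
Start: pos=(0,0), heading=0, pen down
REPEAT 3 [
  -- iteration 1/3 --
  BK 17: (0,0) -> (-17,0) [heading=0, draw]
  FD 6: (-17,0) -> (-11,0) [heading=0, draw]
  FD 5: (-11,0) -> (-6,0) [heading=0, draw]
  REPEAT 4 [
    -- iteration 1/4 --
    RT 300: heading 0 -> 60
    BK 18: (-6,0) -> (-15,-15.588) [heading=60, draw]
    LT 180: heading 60 -> 240
    -- iteration 2/4 --
    RT 300: heading 240 -> 300
    BK 18: (-15,-15.588) -> (-24,0) [heading=300, draw]
    LT 180: heading 300 -> 120
    -- iteration 3/4 --
    RT 300: heading 120 -> 180
    BK 18: (-24,0) -> (-6,0) [heading=180, draw]
    LT 180: heading 180 -> 0
    -- iteration 4/4 --
    RT 300: heading 0 -> 60
    BK 18: (-6,0) -> (-15,-15.588) [heading=60, draw]
    LT 180: heading 60 -> 240
  ]
  -- iteration 2/3 --
  BK 17: (-15,-15.588) -> (-6.5,-0.866) [heading=240, draw]
  FD 6: (-6.5,-0.866) -> (-9.5,-6.062) [heading=240, draw]
  FD 5: (-9.5,-6.062) -> (-12,-10.392) [heading=240, draw]
  REPEAT 4 [
    -- iteration 1/4 --
    RT 300: heading 240 -> 300
    BK 18: (-12,-10.392) -> (-21,5.196) [heading=300, draw]
    LT 180: heading 300 -> 120
    -- iteration 2/4 --
    RT 300: heading 120 -> 180
    BK 18: (-21,5.196) -> (-3,5.196) [heading=180, draw]
    LT 180: heading 180 -> 0
    -- iteration 3/4 --
    RT 300: heading 0 -> 60
    BK 18: (-3,5.196) -> (-12,-10.392) [heading=60, draw]
    LT 180: heading 60 -> 240
    -- iteration 4/4 --
    RT 300: heading 240 -> 300
    BK 18: (-12,-10.392) -> (-21,5.196) [heading=300, draw]
    LT 180: heading 300 -> 120
  ]
  -- iteration 3/3 --
  BK 17: (-21,5.196) -> (-12.5,-9.526) [heading=120, draw]
  FD 6: (-12.5,-9.526) -> (-15.5,-4.33) [heading=120, draw]
  FD 5: (-15.5,-4.33) -> (-18,0) [heading=120, draw]
  REPEAT 4 [
    -- iteration 1/4 --
    RT 300: heading 120 -> 180
    BK 18: (-18,0) -> (0,0) [heading=180, draw]
    LT 180: heading 180 -> 0
    -- iteration 2/4 --
    RT 300: heading 0 -> 60
    BK 18: (0,0) -> (-9,-15.588) [heading=60, draw]
    LT 180: heading 60 -> 240
    -- iteration 3/4 --
    RT 300: heading 240 -> 300
    BK 18: (-9,-15.588) -> (-18,0) [heading=300, draw]
    LT 180: heading 300 -> 120
    -- iteration 4/4 --
    RT 300: heading 120 -> 180
    BK 18: (-18,0) -> (0,0) [heading=180, draw]
    LT 180: heading 180 -> 0
  ]
]
FD 16: (0,0) -> (16,0) [heading=0, draw]
Final: pos=(16,0), heading=0, 22 segment(s) drawn

Segment endpoints: x in {-24, -21, -21, -18, -18, -17, -15.5, -15, -15, -12.5, -12, -12, -11, -9.5, -9, -6.5, -6, -6, -3, 0, 0, 0, 16}, y in {-15.588, -15.588, -15.588, -10.392, -10.392, -9.526, -6.062, -4.33, -0.866, 0, 0, 0, 0, 0, 0, 0, 0, 5.196, 5.196, 5.196}
xmin=-24, ymin=-15.588, xmax=16, ymax=5.196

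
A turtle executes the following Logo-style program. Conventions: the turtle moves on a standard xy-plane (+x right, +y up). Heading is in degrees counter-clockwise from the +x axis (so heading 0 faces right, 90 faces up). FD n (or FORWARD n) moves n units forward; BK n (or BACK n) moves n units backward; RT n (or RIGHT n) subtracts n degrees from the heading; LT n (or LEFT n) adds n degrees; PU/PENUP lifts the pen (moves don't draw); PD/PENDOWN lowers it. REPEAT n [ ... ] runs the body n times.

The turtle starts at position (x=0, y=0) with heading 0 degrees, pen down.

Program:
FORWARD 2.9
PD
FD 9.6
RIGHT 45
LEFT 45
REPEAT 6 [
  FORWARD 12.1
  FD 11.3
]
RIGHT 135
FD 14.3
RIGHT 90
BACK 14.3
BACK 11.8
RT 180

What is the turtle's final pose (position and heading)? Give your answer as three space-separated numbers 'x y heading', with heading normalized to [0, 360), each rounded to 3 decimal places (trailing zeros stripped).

Executing turtle program step by step:
Start: pos=(0,0), heading=0, pen down
FD 2.9: (0,0) -> (2.9,0) [heading=0, draw]
PD: pen down
FD 9.6: (2.9,0) -> (12.5,0) [heading=0, draw]
RT 45: heading 0 -> 315
LT 45: heading 315 -> 0
REPEAT 6 [
  -- iteration 1/6 --
  FD 12.1: (12.5,0) -> (24.6,0) [heading=0, draw]
  FD 11.3: (24.6,0) -> (35.9,0) [heading=0, draw]
  -- iteration 2/6 --
  FD 12.1: (35.9,0) -> (48,0) [heading=0, draw]
  FD 11.3: (48,0) -> (59.3,0) [heading=0, draw]
  -- iteration 3/6 --
  FD 12.1: (59.3,0) -> (71.4,0) [heading=0, draw]
  FD 11.3: (71.4,0) -> (82.7,0) [heading=0, draw]
  -- iteration 4/6 --
  FD 12.1: (82.7,0) -> (94.8,0) [heading=0, draw]
  FD 11.3: (94.8,0) -> (106.1,0) [heading=0, draw]
  -- iteration 5/6 --
  FD 12.1: (106.1,0) -> (118.2,0) [heading=0, draw]
  FD 11.3: (118.2,0) -> (129.5,0) [heading=0, draw]
  -- iteration 6/6 --
  FD 12.1: (129.5,0) -> (141.6,0) [heading=0, draw]
  FD 11.3: (141.6,0) -> (152.9,0) [heading=0, draw]
]
RT 135: heading 0 -> 225
FD 14.3: (152.9,0) -> (142.788,-10.112) [heading=225, draw]
RT 90: heading 225 -> 135
BK 14.3: (142.788,-10.112) -> (152.9,-20.223) [heading=135, draw]
BK 11.8: (152.9,-20.223) -> (161.244,-28.567) [heading=135, draw]
RT 180: heading 135 -> 315
Final: pos=(161.244,-28.567), heading=315, 17 segment(s) drawn

Answer: 161.244 -28.567 315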